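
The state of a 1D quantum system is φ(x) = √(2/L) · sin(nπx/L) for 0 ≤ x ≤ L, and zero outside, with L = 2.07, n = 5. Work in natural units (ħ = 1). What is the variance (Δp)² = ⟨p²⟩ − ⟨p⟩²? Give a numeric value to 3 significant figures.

Compute ⟨p⟩ and ⟨p²⟩ separately; (Δp)² = ⟨p²⟩ − ⟨p⟩².
d/dx sin(nπx/L) = (nπ/L)·cos(nπx/L) and d²/dx² sin(nπx/L) = −(nπ/L)²·sin(nπx/L); on 0 ≤ x ≤ L, ∫sin²(nπx/L) dx = L/2 and ∫sin(nπx/L)·cos(nπx/L) dx = 0.
⟨p⟩ = 0.0000 and ⟨p²⟩ = 57.584.
(Δp)² = 57.584 − (0.0000)² = 57.584.

57.6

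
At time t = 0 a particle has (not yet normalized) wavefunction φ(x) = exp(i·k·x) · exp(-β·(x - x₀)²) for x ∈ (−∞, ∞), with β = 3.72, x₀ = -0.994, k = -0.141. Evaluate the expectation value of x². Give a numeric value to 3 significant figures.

1.06

⟨x²⟩ = ∫ x²·|φ|² dx / ∫|φ|² dx (integrals over the domain).
Gaussian moments (u = x − x₀): ∫u^(2j)·e^(−2βu²) du = (2j−1)!!/(4β)^j · √(π/(2β)), odd powers integrate to 0; here √(π/(2β)) = 0.64981.
State is unnormalized: ∫|φ|² dx = 0.64981, and ∫φ*·x²·φ dx = 0.68571, so ⟨x²⟩ = 0.68571 / 0.64981.
⟨x²⟩ = 1.0552.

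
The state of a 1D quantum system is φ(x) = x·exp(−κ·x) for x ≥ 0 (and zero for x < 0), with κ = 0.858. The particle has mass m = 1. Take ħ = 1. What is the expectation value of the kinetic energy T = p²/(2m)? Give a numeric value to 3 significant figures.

0.368

T = −(ħ²/2m) d²/dx², so ⟨T⟩ = −(ħ²/2m) ∫ φ*·φ'' dx / ∫|φ|² dx; with m = 1.
Differentiate x·exp(−κ·x) with the product rule; every integrand then reduces to terms xʲ·e^(−2κx) on [0, ∞), with ∫₀^∞ xʲ·e^(−2κx) dx = j!/(2κ)^(j+1).
State is unnormalized: ∫|φ|² dx = 0.39580, and ∫φ*·(−ħ²/2m · φ'') dx = 0.14569, so ⟨T⟩ = 0.14569 / 0.39580.
⟨T⟩ = 0.36808.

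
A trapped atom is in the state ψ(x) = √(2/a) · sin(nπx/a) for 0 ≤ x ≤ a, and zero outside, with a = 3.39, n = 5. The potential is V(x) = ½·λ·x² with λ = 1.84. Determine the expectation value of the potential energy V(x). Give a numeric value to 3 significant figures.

⟨V⟩ = ∫ V(x)·|ψ|² dx.
With sin²θ = (1 − cos2θ)/2 on 0 ≤ x ≤ a: ∫sin²(nπx/a) dx = a/2, ∫x·sin²(nπx/a) dx = a²/4, ∫x²·sin²(nπx/a) dx = a³·(1/6 − 1/(4n²π²)); higher powers xᵏ the same way, integrating xᵏ·cos(2nπx/a) by parts.
⟨V⟩ = 3.5028.

3.50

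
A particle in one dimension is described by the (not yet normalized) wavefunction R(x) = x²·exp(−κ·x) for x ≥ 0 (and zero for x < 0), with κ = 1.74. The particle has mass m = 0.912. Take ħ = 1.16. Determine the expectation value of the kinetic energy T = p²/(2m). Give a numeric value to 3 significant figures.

T = −(ħ²/2m) d²/dx², so ⟨T⟩ = −(ħ²/2m) ∫ R*·R'' dx / ∫|R|² dx; with m = 0.912.
Differentiate x²·exp(−κ·x) with the product rule; every integrand then reduces to terms xʲ·e^(−2κx) on [0, ∞), with ∫₀^∞ xʲ·e^(−2κx) dx = j!/(2κ)^(j+1).
State is unnormalized: ∫|R|² dx = 0.047024, and ∫R*·(−ħ²/2m · R'') dx = 0.035009, so ⟨T⟩ = 0.035009 / 0.047024.
⟨T⟩ = 0.74451.

0.745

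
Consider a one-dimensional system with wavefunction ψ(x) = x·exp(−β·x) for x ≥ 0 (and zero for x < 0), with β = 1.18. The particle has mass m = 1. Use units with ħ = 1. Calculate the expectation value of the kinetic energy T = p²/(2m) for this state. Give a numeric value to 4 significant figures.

T = −(ħ²/2m) d²/dx², so ⟨T⟩ = −(ħ²/2m) ∫ ψ*·ψ'' dx / ∫|ψ|² dx; with m = 1.
Differentiate x·exp(−β·x) with the product rule; every integrand then reduces to terms xʲ·e^(−2βx) on [0, ∞), with ∫₀^∞ xʲ·e^(−2βx) dx = j!/(2β)^(j+1).
State is unnormalized: ∫|ψ|² dx = 0.15216, and ∫ψ*·(−ħ²/2m · ψ'') dx = 0.10593, so ⟨T⟩ = 0.10593 / 0.15216.
⟨T⟩ = 0.69620.

0.6962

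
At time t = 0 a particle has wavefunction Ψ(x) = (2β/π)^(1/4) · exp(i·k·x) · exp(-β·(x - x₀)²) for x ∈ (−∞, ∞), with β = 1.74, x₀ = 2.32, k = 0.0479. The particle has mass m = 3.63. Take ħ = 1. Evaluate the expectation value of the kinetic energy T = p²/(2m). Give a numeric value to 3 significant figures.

0.240

T = −(ħ²/2m) d²/dx², so ⟨T⟩ = −(ħ²/2m) ∫ Ψ*·Ψ'' dx; with m = 3.63.
Gaussian moments (u = x − x₀): ∫u^(2j)·e^(−2βu²) du = (2j−1)!!/(4β)^j · √(π/(2β)), odd powers integrate to 0; here √(π/(2β)) = 0.95013. Derivatives: Ψ′ = (ik − 2βu)·Ψ, Ψ″ = ((ik − 2βu)² − 2β)·Ψ; the odd-in-u pieces drop out.
⟨T⟩ = 0.23999.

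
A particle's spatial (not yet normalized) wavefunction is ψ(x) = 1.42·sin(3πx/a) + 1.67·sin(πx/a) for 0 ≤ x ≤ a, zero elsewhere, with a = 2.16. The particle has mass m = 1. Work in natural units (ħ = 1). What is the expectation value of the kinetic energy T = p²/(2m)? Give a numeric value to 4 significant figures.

4.608

T = −(ħ²/2m) d²/dx², so ⟨T⟩ = −(ħ²/2m) ∫ ψ*·ψ'' dx / ∫|ψ|² dx; with m = 1.
d²/dx² sin(jπx/a) = −(jπ/a)²·sin(jπx/a); on 0 ≤ x ≤ a, ∫sin²(jπx/a) dx = a/2 and ∫sin(jπx/a)·sin(lπx/a) dx = 0 for j ≠ l, so only diagonal terms survive in ∫|ψ|² and ∫ψ·ψ″; ∫ψ·ψ′ dx = [ψ²/2] between the walls = 0.
State is unnormalized: ∫|ψ|² dx = 5.1897, and ∫ψ*·(−ħ²/2m · ψ'') dx = 23.916, so ⟨T⟩ = 23.916 / 5.1897.
⟨T⟩ = 4.6084.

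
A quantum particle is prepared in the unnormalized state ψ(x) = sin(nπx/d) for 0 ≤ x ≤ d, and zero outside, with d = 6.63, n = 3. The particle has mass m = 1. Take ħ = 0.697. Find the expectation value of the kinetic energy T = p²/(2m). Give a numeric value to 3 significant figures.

0.491

T = −(ħ²/2m) d²/dx², so ⟨T⟩ = −(ħ²/2m) ∫ ψ*·ψ'' dx / ∫|ψ|² dx; with m = 1.
d/dx sin(nπx/d) = (nπ/d)·cos(nπx/d) and d²/dx² sin(nπx/d) = −(nπ/d)²·sin(nπx/d); on 0 ≤ x ≤ d, ∫sin²(nπx/d) dx = d/2 and ∫sin(nπx/d)·cos(nπx/d) dx = 0.
State is unnormalized: ∫|ψ|² dx = 3.3150, and ∫ψ*·(−ħ²/2m · ψ'') dx = 1.6272, so ⟨T⟩ = 1.6272 / 3.3150.
⟨T⟩ = 0.49085.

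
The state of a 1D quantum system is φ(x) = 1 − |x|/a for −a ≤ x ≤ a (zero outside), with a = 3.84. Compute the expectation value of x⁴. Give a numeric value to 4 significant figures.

⟨x⁴⟩ = ∫ x⁴·|φ|² dx / ∫|φ|² dx (integrals over the domain).
φ is even, so ∫ over [−a, a] = 2∫₀ᵃ with φ = 1 − x/a there: ∫₀ᵃ (1 − x/a)² dx = a/3, ∫₀ᵃ x²(1 − x/a)² dx = a³/30, ∫₀ᵃ x⁴(1 − x/a)² dx = a⁵/105.
State is unnormalized: ∫|φ|² dx = 2.5600, and ∫φ*·x⁴·φ dx = 15.904, so ⟨x⁴⟩ = 15.904 / 2.5600.
⟨x⁴⟩ = 6.2124.

6.212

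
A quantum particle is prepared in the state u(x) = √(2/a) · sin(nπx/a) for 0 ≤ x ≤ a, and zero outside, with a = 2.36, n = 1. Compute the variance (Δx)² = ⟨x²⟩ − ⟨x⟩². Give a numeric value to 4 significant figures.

0.1820

Compute ⟨x⟩ and ⟨x²⟩ separately, then (Δx)² = ⟨x²⟩ − ⟨x⟩².
With sin²θ = (1 − cos2θ)/2 on 0 ≤ x ≤ a: ∫sin²(nπx/a) dx = a/2, ∫x·sin²(nπx/a) dx = a²/4, ∫x²·sin²(nπx/a) dx = a³·(1/6 − 1/(4n²π²)); higher powers xᵏ the same way, integrating xᵏ·cos(2nπx/a) by parts.
⟨x⟩ = 1.1800 and ⟨x²⟩ = 1.5744.
(Δx)² = 1.5744 − (1.1800)² = 0.18197.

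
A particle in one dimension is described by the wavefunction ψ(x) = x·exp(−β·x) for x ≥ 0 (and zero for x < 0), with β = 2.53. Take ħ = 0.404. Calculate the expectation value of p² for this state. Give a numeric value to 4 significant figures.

p² ψ = −ħ² d²ψ/dx²; ⟨p²⟩ = −ħ² ∫ ψ*·ψ'' dx / ∫|ψ|² dx.
Differentiate x·exp(−β·x) with the product rule; every integrand then reduces to terms xʲ·e^(−2βx) on [0, ∞), with ∫₀^∞ xʲ·e^(−2βx) dx = j!/(2β)^(j+1).
State is unnormalized: ∫|ψ|² dx = 0.015438, and ∫ψ*·(−ħ² ψ'') dx = 0.016128, so ⟨p²⟩ = 0.016128 / 0.015438.
⟨p²⟩ = 1.0447.

1.045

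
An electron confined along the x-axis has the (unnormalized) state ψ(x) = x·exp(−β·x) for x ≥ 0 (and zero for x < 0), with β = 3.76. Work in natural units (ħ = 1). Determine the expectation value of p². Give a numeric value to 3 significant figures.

14.1

p² ψ = −ħ² d²ψ/dx²; ⟨p²⟩ = −ħ² ∫ ψ*·ψ'' dx / ∫|ψ|² dx.
Differentiate x·exp(−β·x) with the product rule; every integrand then reduces to terms xʲ·e^(−2βx) on [0, ∞), with ∫₀^∞ xʲ·e^(−2βx) dx = j!/(2β)^(j+1).
State is unnormalized: ∫|ψ|² dx = 0.0047030, and ∫ψ*·(−ħ² ψ'') dx = 0.066489, so ⟨p²⟩ = 0.066489 / 0.0047030.
⟨p²⟩ = 14.138.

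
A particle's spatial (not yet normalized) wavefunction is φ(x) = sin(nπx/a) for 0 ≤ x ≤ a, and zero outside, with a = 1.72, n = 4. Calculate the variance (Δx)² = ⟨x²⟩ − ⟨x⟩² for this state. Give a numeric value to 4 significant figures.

Compute ⟨x⟩ and ⟨x²⟩ separately, then (Δx)² = ⟨x²⟩ − ⟨x⟩².
With sin²θ = (1 − cos2θ)/2 on 0 ≤ x ≤ a: ∫sin²(nπx/a) dx = a/2, ∫x·sin²(nπx/a) dx = a²/4, ∫x²·sin²(nπx/a) dx = a³·(1/6 − 1/(4n²π²)); higher powers xᵏ the same way, integrating xᵏ·cos(2nπx/a) by parts.
Normalization: ∫|φ|² dx = 0.86000.
⟨x⟩ = 0.86000 and ⟨x²⟩ = 0.97677.
(Δx)² = 0.97677 − (0.86000)² = 0.23717.

0.2372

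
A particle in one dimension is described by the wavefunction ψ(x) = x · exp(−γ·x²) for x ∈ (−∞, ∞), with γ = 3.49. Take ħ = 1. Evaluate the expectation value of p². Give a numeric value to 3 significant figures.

10.5

p² ψ = −ħ² d²ψ/dx²; ⟨p²⟩ = −ħ² ∫ ψ*·ψ'' dx / ∫|ψ|² dx.
Expand each integrand as polynomial × e^(−2γx²) and use ∫x^(2j)·e^(−2γx²) dx = (2j−1)!!/(4γ)^j · √(π/(2γ)), odd powers → 0; here √(π/(2γ)) = 0.67088. Differentiate with the product rule, d/dx e^(−γx²) = −2γx·e^(−γx²).
State is unnormalized: ∫|ψ|² dx = 0.048058, and ∫ψ*·(−ħ² ψ'') dx = 0.50316, so ⟨p²⟩ = 0.50316 / 0.048058.
⟨p²⟩ = 10.470.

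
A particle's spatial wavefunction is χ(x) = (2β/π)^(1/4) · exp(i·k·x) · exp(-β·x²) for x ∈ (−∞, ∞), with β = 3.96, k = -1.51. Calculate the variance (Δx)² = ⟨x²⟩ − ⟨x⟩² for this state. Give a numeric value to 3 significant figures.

0.0631

Compute ⟨x⟩ and ⟨x²⟩ separately, then (Δx)² = ⟨x²⟩ − ⟨x⟩².
Gaussian moments: ∫x^(2j)·e^(−2βx²) dx = (2j−1)!!/(4β)^j · √(π/(2β)), odd powers integrate to 0; here √(π/(2β)) = 0.62981.
⟨x⟩ = 0.0000 and ⟨x²⟩ = 0.063131.
(Δx)² = 0.063131 − (0.0000)² = 0.063131.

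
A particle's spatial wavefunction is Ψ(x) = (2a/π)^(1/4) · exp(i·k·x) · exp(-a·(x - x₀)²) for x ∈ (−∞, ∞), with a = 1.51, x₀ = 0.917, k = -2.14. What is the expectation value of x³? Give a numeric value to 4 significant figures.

⟨x³⟩ = ∫ x³·|Ψ|² dx (integrals over the domain).
Gaussian moments (u = x − x₀): ∫u^(2j)·e^(−2au²) du = (2j−1)!!/(4a)^j · √(π/(2a)), odd powers integrate to 0; here √(π/(2a)) = 1.0199.
⟨x³⟩ = 1.2266.

1.227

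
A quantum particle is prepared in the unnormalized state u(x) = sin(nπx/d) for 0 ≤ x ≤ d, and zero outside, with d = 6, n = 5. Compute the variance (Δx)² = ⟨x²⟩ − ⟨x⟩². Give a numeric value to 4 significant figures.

2.927

Compute ⟨x⟩ and ⟨x²⟩ separately, then (Δx)² = ⟨x²⟩ − ⟨x⟩².
With sin²θ = (1 − cos2θ)/2 on 0 ≤ x ≤ d: ∫sin²(nπx/d) dx = d/2, ∫x·sin²(nπx/d) dx = d²/4, ∫x²·sin²(nπx/d) dx = d³·(1/6 − 1/(4n²π²)); higher powers xᵏ the same way, integrating xᵏ·cos(2nπx/d) by parts.
Normalization: ∫|u|² dx = 3.0000.
⟨x⟩ = 3.0000 and ⟨x²⟩ = 11.927.
(Δx)² = 11.927 − (3.0000)² = 2.9270.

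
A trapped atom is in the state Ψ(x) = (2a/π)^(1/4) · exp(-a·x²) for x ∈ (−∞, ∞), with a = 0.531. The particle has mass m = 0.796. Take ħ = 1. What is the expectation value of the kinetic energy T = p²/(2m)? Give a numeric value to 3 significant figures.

T = −(ħ²/2m) d²/dx², so ⟨T⟩ = −(ħ²/2m) ∫ Ψ*·Ψ'' dx; with m = 0.796.
Gaussian moments: ∫x^(2j)·e^(−2ax²) dx = (2j−1)!!/(4a)^j · √(π/(2a)), odd powers integrate to 0; here √(π/(2a)) = 1.7199. Derivatives: d/dx e^(−ax²) = −2ax·e^(−ax²), d²/dx² e^(−ax²) = (4a²x² − 2a)·e^(−ax²).
⟨T⟩ = 0.33354.

0.334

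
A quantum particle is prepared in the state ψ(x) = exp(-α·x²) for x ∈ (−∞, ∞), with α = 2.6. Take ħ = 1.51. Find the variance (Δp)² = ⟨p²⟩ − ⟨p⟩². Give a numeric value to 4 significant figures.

5.928

Compute ⟨p⟩ and ⟨p²⟩ separately; (Δp)² = ⟨p²⟩ − ⟨p⟩².
Gaussian moments: ∫x^(2j)·e^(−2αx²) dx = (2j−1)!!/(4α)^j · √(π/(2α)), odd powers integrate to 0; here √(π/(2α)) = 0.77727. Derivatives: d/dx e^(−αx²) = −2αx·e^(−αx²), d²/dx² e^(−αx²) = (4α²x² − 2α)·e^(−αx²).
Normalization: ∫|ψ|² dx = 0.77727.
⟨p⟩ = 0.0000 and ⟨p²⟩ = 5.9283.
(Δp)² = 5.9283 − (0.0000)² = 5.9283.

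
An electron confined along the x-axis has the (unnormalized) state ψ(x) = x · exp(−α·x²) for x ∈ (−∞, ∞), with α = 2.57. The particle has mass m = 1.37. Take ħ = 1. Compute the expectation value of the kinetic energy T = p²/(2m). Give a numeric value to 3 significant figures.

2.81

T = −(ħ²/2m) d²/dx², so ⟨T⟩ = −(ħ²/2m) ∫ ψ*·ψ'' dx / ∫|ψ|² dx; with m = 1.37.
Expand each integrand as polynomial × e^(−2αx²) and use ∫x^(2j)·e^(−2αx²) dx = (2j−1)!!/(4α)^j · √(π/(2α)), odd powers → 0; here √(π/(2α)) = 0.78180. Differentiate with the product rule, d/dx e^(−αx²) = −2αx·e^(−αx²).
State is unnormalized: ∫|ψ|² dx = 0.076050, and ∫ψ*·(−ħ²/2m · ψ'') dx = 0.21400, so ⟨T⟩ = 0.21400 / 0.076050.
⟨T⟩ = 2.8139.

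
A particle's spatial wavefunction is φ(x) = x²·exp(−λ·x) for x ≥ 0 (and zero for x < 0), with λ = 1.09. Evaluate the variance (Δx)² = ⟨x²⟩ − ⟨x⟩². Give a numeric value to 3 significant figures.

1.05

Compute ⟨x⟩ and ⟨x²⟩ separately, then (Δx)² = ⟨x²⟩ − ⟨x⟩².
Every integrand reduces to terms xʲ·e^(−2λx) on [0, ∞); use ∫₀^∞ xʲ·e^(−2λx) dx = j!/(2λ)^(j+1).
Normalization: ∫|φ|² dx = 0.48745.
⟨x⟩ = 2.2936 and ⟨x²⟩ = 6.3126.
(Δx)² = 6.3126 − (2.2936)² = 1.0521.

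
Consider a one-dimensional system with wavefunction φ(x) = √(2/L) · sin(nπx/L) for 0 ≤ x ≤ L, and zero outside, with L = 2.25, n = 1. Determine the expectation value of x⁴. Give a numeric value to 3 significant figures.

2.92

⟨x⁴⟩ = ∫ x⁴·|φ|² dx (integrals over the domain).
With sin²θ = (1 − cos2θ)/2 on 0 ≤ x ≤ L: ∫sin²(nπx/L) dx = L/2, ∫x·sin²(nπx/L) dx = L²/4, ∫x²·sin²(nπx/L) dx = L³·(1/6 − 1/(4n²π²)); higher powers xᵏ the same way, integrating xᵏ·cos(2nπx/L) by parts.
⟨x⁴⟩ = 2.9237.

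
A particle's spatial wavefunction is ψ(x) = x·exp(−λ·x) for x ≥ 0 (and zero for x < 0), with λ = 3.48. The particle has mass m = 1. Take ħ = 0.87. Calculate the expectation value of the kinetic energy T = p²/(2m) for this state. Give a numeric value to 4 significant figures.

T = −(ħ²/2m) d²/dx², so ⟨T⟩ = −(ħ²/2m) ∫ ψ*·ψ'' dx / ∫|ψ|² dx; with m = 1.
Differentiate x·exp(−λ·x) with the product rule; every integrand then reduces to terms xʲ·e^(−2λx) on [0, ∞), with ∫₀^∞ xʲ·e^(−2λx) dx = j!/(2λ)^(j+1).
State is unnormalized: ∫|ψ|² dx = 0.0059320, and ∫ψ*·(−ħ²/2m · ψ'') dx = 0.027188, so ⟨T⟩ = 0.027188 / 0.0059320.
⟨T⟩ = 4.5832.

4.583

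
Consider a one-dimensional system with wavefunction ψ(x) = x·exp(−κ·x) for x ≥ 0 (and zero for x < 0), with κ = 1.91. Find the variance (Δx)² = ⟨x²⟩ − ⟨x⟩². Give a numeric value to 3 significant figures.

0.206

Compute ⟨x⟩ and ⟨x²⟩ separately, then (Δx)² = ⟨x²⟩ − ⟨x⟩².
Every integrand reduces to terms xʲ·e^(−2κx) on [0, ∞); use ∫₀^∞ xʲ·e^(−2κx) dx = j!/(2κ)^(j+1).
Normalization: ∫|ψ|² dx = 0.035879.
⟨x⟩ = 0.78534 and ⟨x²⟩ = 0.82235.
(Δx)² = 0.82235 − (0.78534)² = 0.20559.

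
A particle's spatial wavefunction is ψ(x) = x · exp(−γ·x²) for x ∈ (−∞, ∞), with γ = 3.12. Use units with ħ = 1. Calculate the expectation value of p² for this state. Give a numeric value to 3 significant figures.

p² ψ = −ħ² d²ψ/dx²; ⟨p²⟩ = −ħ² ∫ ψ*·ψ'' dx / ∫|ψ|² dx.
Expand each integrand as polynomial × e^(−2γx²) and use ∫x^(2j)·e^(−2γx²) dx = (2j−1)!!/(4γ)^j · √(π/(2γ)), odd powers → 0; here √(π/(2γ)) = 0.70955. Differentiate with the product rule, d/dx e^(−γx²) = −2γx·e^(−γx²).
State is unnormalized: ∫|ψ|² dx = 0.056855, and ∫ψ*·(−ħ² ψ'') dx = 0.53216, so ⟨p²⟩ = 0.53216 / 0.056855.
⟨p²⟩ = 9.3600.

9.36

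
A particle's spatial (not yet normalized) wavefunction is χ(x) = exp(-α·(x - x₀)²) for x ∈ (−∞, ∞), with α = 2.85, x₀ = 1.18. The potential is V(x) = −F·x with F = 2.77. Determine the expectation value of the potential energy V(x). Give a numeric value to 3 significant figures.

-3.27

⟨V⟩ = ∫ V(x)·|χ|² dx / ∫|χ|² dx.
Gaussian moments (u = x − x₀): ∫u^(2j)·e^(−2αu²) du = (2j−1)!!/(4α)^j · √(π/(2α)), odd powers integrate to 0; here √(π/(2α)) = 0.74240.
State is unnormalized: ∫|χ|² dx = 0.74240, and ∫χ*·V(x)·χ dx = -2.4266, so ⟨V⟩ = -2.4266 / 0.74240.
⟨V⟩ = -3.2686.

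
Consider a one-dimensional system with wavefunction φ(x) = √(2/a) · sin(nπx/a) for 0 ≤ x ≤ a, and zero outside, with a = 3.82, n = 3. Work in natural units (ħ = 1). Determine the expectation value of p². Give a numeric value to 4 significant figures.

p² φ = −ħ² d²φ/dx²; ⟨p²⟩ = −ħ² ∫ φ*·φ'' dx.
d/dx sin(nπx/a) = (nπ/a)·cos(nπx/a) and d²/dx² sin(nπx/a) = −(nπ/a)²·sin(nπx/a); on 0 ≤ x ≤ a, ∫sin²(nπx/a) dx = a/2 and ∫sin(nπx/a)·cos(nπx/a) dx = 0.
⟨p²⟩ = 6.0872.

6.087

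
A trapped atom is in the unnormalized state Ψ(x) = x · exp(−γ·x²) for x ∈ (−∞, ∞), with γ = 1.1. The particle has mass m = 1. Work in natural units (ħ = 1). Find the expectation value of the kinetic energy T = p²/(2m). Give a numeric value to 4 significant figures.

1.650

T = −(ħ²/2m) d²/dx², so ⟨T⟩ = −(ħ²/2m) ∫ Ψ*·Ψ'' dx / ∫|Ψ|² dx; with m = 1.
Expand each integrand as polynomial × e^(−2γx²) and use ∫x^(2j)·e^(−2γx²) dx = (2j−1)!!/(4γ)^j · √(π/(2γ)), odd powers → 0; here √(π/(2γ)) = 1.1950. Differentiate with the product rule, d/dx e^(−γx²) = −2γx·e^(−γx²).
State is unnormalized: ∫|Ψ|² dx = 0.27159, and ∫Ψ*·(−ħ²/2m · Ψ'') dx = 0.44812, so ⟨T⟩ = 0.44812 / 0.27159.
⟨T⟩ = 1.6500.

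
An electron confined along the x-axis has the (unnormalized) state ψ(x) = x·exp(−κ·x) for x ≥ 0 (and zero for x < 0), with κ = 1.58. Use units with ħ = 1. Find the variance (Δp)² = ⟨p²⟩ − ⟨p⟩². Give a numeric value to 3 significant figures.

Compute ⟨p⟩ and ⟨p²⟩ separately; (Δp)² = ⟨p²⟩ − ⟨p⟩².
Differentiate x·exp(−κ·x) with the product rule; every integrand then reduces to terms xʲ·e^(−2κx) on [0, ∞), with ∫₀^∞ xʲ·e^(−2κx) dx = j!/(2κ)^(j+1).
Normalization: ∫|ψ|² dx = 0.063382.
⟨p⟩ = 0.0000 and ⟨p²⟩ = 2.4964.
(Δp)² = 2.4964 − (0.0000)² = 2.4964.

2.50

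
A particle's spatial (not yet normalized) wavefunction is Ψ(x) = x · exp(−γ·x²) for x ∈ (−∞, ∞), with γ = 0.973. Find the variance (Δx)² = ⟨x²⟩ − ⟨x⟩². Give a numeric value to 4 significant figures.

Compute ⟨x⟩ and ⟨x²⟩ separately, then (Δx)² = ⟨x²⟩ − ⟨x⟩².
Expand each integrand as polynomial × e^(−2γx²) and use ∫x^(2j)·e^(−2γx²) dx = (2j−1)!!/(4γ)^j · √(π/(2γ)), odd powers → 0; here √(π/(2γ)) = 1.2706.
Normalization: ∫|Ψ|² dx = 0.32646.
⟨x⟩ = 0.0000 and ⟨x²⟩ = 0.77081.
(Δx)² = 0.77081 − (0.0000)² = 0.77081.

0.7708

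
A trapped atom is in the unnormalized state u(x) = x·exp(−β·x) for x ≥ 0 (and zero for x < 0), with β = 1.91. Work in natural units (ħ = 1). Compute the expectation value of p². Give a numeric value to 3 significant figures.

3.65

p² u = −ħ² d²u/dx²; ⟨p²⟩ = −ħ² ∫ u*·u'' dx / ∫|u|² dx.
Differentiate x·exp(−β·x) with the product rule; every integrand then reduces to terms xʲ·e^(−2βx) on [0, ∞), with ∫₀^∞ xʲ·e^(−2βx) dx = j!/(2β)^(j+1).
State is unnormalized: ∫|u|² dx = 0.035879, and ∫u*·(−ħ² u'') dx = 0.13089, so ⟨p²⟩ = 0.13089 / 0.035879.
⟨p²⟩ = 3.6481.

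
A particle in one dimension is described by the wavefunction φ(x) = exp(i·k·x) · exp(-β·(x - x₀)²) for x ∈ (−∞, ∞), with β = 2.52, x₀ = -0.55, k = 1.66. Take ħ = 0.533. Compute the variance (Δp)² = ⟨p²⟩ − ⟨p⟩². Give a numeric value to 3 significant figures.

0.716

Compute ⟨p⟩ and ⟨p²⟩ separately; (Δp)² = ⟨p²⟩ − ⟨p⟩².
Gaussian moments (u = x − x₀): ∫u^(2j)·e^(−2βu²) du = (2j−1)!!/(4β)^j · √(π/(2β)), odd powers integrate to 0; here √(π/(2β)) = 0.78951. Derivatives: φ′ = (ik − 2βu)·φ, φ″ = ((ik − 2βu)² − 2β)·φ; the odd-in-u pieces drop out.
Normalization: ∫|φ|² dx = 0.78951.
⟨p⟩ = 0.88478 and ⟨p²⟩ = 1.4987.
(Δp)² = 1.4987 − (0.88478)² = 0.71590.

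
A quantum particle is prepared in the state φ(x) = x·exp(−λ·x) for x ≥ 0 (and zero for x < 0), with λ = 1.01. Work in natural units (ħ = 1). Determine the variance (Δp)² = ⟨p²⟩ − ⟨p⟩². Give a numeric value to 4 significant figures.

Compute ⟨p⟩ and ⟨p²⟩ separately; (Δp)² = ⟨p²⟩ − ⟨p⟩².
Differentiate x·exp(−λ·x) with the product rule; every integrand then reduces to terms xʲ·e^(−2λx) on [0, ∞), with ∫₀^∞ xʲ·e^(−2λx) dx = j!/(2λ)^(j+1).
Normalization: ∫|φ|² dx = 0.24265.
⟨p⟩ = 0.0000 and ⟨p²⟩ = 1.0201.
(Δp)² = 1.0201 − (0.0000)² = 1.0201.

1.020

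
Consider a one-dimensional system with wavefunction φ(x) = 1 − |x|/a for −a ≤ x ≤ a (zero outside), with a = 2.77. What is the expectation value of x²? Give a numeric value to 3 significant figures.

⟨x²⟩ = ∫ x²·|φ|² dx / ∫|φ|² dx (integrals over the domain).
φ is even, so ∫ over [−a, a] = 2∫₀ᵃ with φ = 1 − x/a there: ∫₀ᵃ (1 − x/a)² dx = a/3, ∫₀ᵃ x²(1 − x/a)² dx = a³/30, ∫₀ᵃ x⁴(1 − x/a)² dx = a⁵/105.
State is unnormalized: ∫|φ|² dx = 1.8467, and ∫φ*·x²·φ dx = 1.4169, so ⟨x²⟩ = 1.4169 / 1.8467.
⟨x²⟩ = 0.76729.

0.767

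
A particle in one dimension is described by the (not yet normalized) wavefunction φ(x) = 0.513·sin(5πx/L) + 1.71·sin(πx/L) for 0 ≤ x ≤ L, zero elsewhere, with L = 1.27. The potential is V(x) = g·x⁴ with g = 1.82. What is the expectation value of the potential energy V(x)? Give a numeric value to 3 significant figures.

⟨V⟩ = ∫ V(x)·|φ|² dx / ∫|φ|² dx.
On 0 ≤ x ≤ L (j ≠ l): ∫sin²(jπx/L) dx = L/2, ∫sin(jπx/L)·sin(lπx/L) dx = 0; diagonal moments ∫x·sin²(jπx/L) dx = L²/4, ∫x²·sin²(jπx/L) dx = L³·(1/6 − 1/(4j²π²)); cross terms ∫x·sin(jπx/L)·sin(lπx/L) dx = 0 for j + l even and −4jlL²/(π²(j² − l²)²) for j + l odd, ∫x²·sin(jπx/L)·sin(lπx/L) dx = (−1)^(j+l)·4jlL³/(π²(j² − l²)²); higher powers the same way via product-to-sum and parts.
State is unnormalized: ∫|φ|² dx = 2.0239, and ∫φ*·V(x)·φ dx = 1.2281, so ⟨V⟩ = 1.2281 / 2.0239.
⟨V⟩ = 0.60679.

0.607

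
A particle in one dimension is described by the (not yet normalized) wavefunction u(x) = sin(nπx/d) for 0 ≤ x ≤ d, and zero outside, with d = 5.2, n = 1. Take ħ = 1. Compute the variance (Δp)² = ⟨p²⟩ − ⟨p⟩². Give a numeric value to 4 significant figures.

Compute ⟨p⟩ and ⟨p²⟩ separately; (Δp)² = ⟨p²⟩ − ⟨p⟩².
d/dx sin(nπx/d) = (nπ/d)·cos(nπx/d) and d²/dx² sin(nπx/d) = −(nπ/d)²·sin(nπx/d); on 0 ≤ x ≤ d, ∫sin²(nπx/d) dx = d/2 and ∫sin(nπx/d)·cos(nπx/d) dx = 0.
Normalization: ∫|u|² dx = 2.6000.
⟨p⟩ = 0.0000 and ⟨p²⟩ = 0.36500.
(Δp)² = 0.36500 − (0.0000)² = 0.36500.

0.3650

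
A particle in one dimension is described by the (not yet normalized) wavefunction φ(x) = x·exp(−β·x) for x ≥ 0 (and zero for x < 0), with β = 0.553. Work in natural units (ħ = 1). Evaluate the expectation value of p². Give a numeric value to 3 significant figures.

p² φ = −ħ² d²φ/dx²; ⟨p²⟩ = −ħ² ∫ φ*·φ'' dx / ∫|φ|² dx.
Differentiate x·exp(−β·x) with the product rule; every integrand then reduces to terms xʲ·e^(−2βx) on [0, ∞), with ∫₀^∞ xʲ·e^(−2βx) dx = j!/(2β)^(j+1).
State is unnormalized: ∫|φ|² dx = 1.4783, and ∫φ*·(−ħ² φ'') dx = 0.45208, so ⟨p²⟩ = 0.45208 / 1.4783.
⟨p²⟩ = 0.30581.

0.306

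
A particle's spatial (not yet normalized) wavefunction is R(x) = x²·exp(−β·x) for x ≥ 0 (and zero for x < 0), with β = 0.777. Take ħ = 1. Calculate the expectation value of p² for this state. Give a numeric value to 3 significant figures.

0.201

p² R = −ħ² d²R/dx²; ⟨p²⟩ = −ħ² ∫ R*·R'' dx / ∫|R|² dx.
Differentiate x²·exp(−β·x) with the product rule; every integrand then reduces to terms xʲ·e^(−2βx) on [0, ∞), with ∫₀^∞ xʲ·e^(−2βx) dx = j!/(2β)^(j+1).
State is unnormalized: ∫|R|² dx = 2.6482, and ∫R*·(−ħ² R'') dx = 0.53294, so ⟨p²⟩ = 0.53294 / 2.6482.
⟨p²⟩ = 0.20124.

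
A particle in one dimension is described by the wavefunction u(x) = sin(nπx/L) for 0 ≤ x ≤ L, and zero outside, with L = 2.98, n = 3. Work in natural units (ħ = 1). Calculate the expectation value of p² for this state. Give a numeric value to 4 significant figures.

p² u = −ħ² d²u/dx²; ⟨p²⟩ = −ħ² ∫ u*·u'' dx / ∫|u|² dx.
d/dx sin(nπx/L) = (nπ/L)·cos(nπx/L) and d²/dx² sin(nπx/L) = −(nπ/L)²·sin(nπx/L); on 0 ≤ x ≤ L, ∫sin²(nπx/L) dx = L/2 and ∫sin(nπx/L)·cos(nπx/L) dx = 0.
State is unnormalized: ∫|u|² dx = 1.4900, and ∫u*·(−ħ² u'') dx = 14.904, so ⟨p²⟩ = 14.904 / 1.4900.
⟨p²⟩ = 10.003.

10.00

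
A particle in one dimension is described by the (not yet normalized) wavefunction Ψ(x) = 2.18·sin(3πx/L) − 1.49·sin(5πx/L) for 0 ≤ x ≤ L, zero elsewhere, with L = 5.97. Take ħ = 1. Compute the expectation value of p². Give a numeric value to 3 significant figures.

p² Ψ = −ħ² d²Ψ/dx²; ⟨p²⟩ = −ħ² ∫ Ψ*·Ψ'' dx / ∫|Ψ|² dx.
d²/dx² sin(jπx/L) = −(jπ/L)²·sin(jπx/L); on 0 ≤ x ≤ L, ∫sin²(jπx/L) dx = L/2 and ∫sin(jπx/L)·sin(lπx/L) dx = 0 for j ≠ l, so only diagonal terms survive in ∫|Ψ|² and ∫Ψ·Ψ″; ∫Ψ·Ψ′ dx = [Ψ²/2] between the walls = 0.
State is unnormalized: ∫|Ψ|² dx = 20.813, and ∫Ψ*·(−ħ² Ψ'') dx = 81.233, so ⟨p²⟩ = 81.233 / 20.813.
⟨p²⟩ = 3.9030.

3.90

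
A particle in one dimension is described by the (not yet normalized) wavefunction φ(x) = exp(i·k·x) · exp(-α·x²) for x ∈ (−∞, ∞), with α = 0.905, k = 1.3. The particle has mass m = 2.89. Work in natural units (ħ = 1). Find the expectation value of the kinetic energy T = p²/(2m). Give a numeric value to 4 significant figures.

0.4490

T = −(ħ²/2m) d²/dx², so ⟨T⟩ = −(ħ²/2m) ∫ φ*·φ'' dx / ∫|φ|² dx; with m = 2.89.
Gaussian moments: ∫x^(2j)·e^(−2αx²) dx = (2j−1)!!/(4α)^j · √(π/(2α)), odd powers integrate to 0; here √(π/(2α)) = 1.3175. Derivatives: φ′ = (ik − 2αx)·φ, φ″ = ((ik − 2αx)² − 2α)·φ; the odd-in-x pieces drop out.
State is unnormalized: ∫|φ|² dx = 1.3175, and ∫φ*·(−ħ²/2m · φ'') dx = 0.59149, so ⟨T⟩ = 0.59149 / 1.3175.
⟨T⟩ = 0.44896.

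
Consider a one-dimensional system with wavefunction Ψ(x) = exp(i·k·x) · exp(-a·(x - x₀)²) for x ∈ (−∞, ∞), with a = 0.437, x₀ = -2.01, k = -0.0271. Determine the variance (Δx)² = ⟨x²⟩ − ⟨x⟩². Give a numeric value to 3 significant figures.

Compute ⟨x⟩ and ⟨x²⟩ separately, then (Δx)² = ⟨x²⟩ − ⟨x⟩².
Gaussian moments (u = x − x₀): ∫u^(2j)·e^(−2au²) du = (2j−1)!!/(4a)^j · √(π/(2a)), odd powers integrate to 0; here √(π/(2a)) = 1.8959.
Normalization: ∫|Ψ|² dx = 1.8959.
⟨x⟩ = -2.0100 and ⟨x²⟩ = 4.6122.
(Δx)² = 4.6122 − (-2.0100)² = 0.57208.

0.572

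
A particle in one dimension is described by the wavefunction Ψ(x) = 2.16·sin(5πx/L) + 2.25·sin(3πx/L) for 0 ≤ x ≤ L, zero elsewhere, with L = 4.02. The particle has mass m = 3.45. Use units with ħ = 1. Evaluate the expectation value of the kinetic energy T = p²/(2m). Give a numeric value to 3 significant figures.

1.48

T = −(ħ²/2m) d²/dx², so ⟨T⟩ = −(ħ²/2m) ∫ Ψ*·Ψ'' dx / ∫|Ψ|² dx; with m = 3.45.
d²/dx² sin(jπx/L) = −(jπ/L)²·sin(jπx/L); on 0 ≤ x ≤ L, ∫sin²(jπx/L) dx = L/2 and ∫sin(jπx/L)·sin(lπx/L) dx = 0 for j ≠ l, so only diagonal terms survive in ∫|Ψ|² and ∫Ψ·Ψ″; ∫Ψ·Ψ′ dx = [Ψ²/2] between the walls = 0.
State is unnormalized: ∫|Ψ|² dx = 19.553, and ∫Ψ*·(−ħ²/2m · Ψ'') dx = 28.857, so ⟨T⟩ = 28.857 / 19.553.
⟨T⟩ = 1.4758.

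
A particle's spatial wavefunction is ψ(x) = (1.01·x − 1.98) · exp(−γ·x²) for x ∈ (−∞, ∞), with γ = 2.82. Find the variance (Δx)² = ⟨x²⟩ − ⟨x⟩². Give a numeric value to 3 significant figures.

0.0848

Compute ⟨x⟩ and ⟨x²⟩ separately, then (Δx)² = ⟨x²⟩ − ⟨x⟩².
Expand each integrand as polynomial × e^(−2γx²) and use ∫x^(2j)·e^(−2γx²) dx = (2j−1)!!/(4γ)^j · √(π/(2γ)), odd powers → 0; here √(π/(2γ)) = 0.74634.
Normalization: ∫|ψ|² dx = 2.9934.
⟨x⟩ = -0.088404 and ⟨x²⟩ = 0.092650.
(Δx)² = 0.092650 − (-0.088404)² = 0.084835.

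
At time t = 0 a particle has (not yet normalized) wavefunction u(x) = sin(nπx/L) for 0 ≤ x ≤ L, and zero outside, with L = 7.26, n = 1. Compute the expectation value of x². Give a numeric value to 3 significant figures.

14.9

⟨x²⟩ = ∫ x²·|u|² dx / ∫|u|² dx (integrals over the domain).
With sin²θ = (1 − cos2θ)/2 on 0 ≤ x ≤ L: ∫sin²(nπx/L) dx = L/2, ∫x·sin²(nπx/L) dx = L²/4, ∫x²·sin²(nπx/L) dx = L³·(1/6 − 1/(4n²π²)); higher powers xᵏ the same way, integrating xᵏ·cos(2nπx/L) by parts.
State is unnormalized: ∫|u|² dx = 3.6300, and ∫u*·x²·u dx = 54.083, so ⟨x²⟩ = 54.083 / 3.6300.
⟨x²⟩ = 14.899.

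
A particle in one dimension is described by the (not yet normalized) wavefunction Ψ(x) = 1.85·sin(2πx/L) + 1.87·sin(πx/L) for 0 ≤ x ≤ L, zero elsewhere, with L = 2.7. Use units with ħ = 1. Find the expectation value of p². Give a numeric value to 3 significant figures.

p² Ψ = −ħ² d²Ψ/dx²; ⟨p²⟩ = −ħ² ∫ Ψ*·Ψ'' dx / ∫|Ψ|² dx.
d²/dx² sin(jπx/L) = −(jπ/L)²·sin(jπx/L); on 0 ≤ x ≤ L, ∫sin²(jπx/L) dx = L/2 and ∫sin(jπx/L)·sin(lπx/L) dx = 0 for j ≠ l, so only diagonal terms survive in ∫|Ψ|² and ∫Ψ·Ψ″; ∫Ψ·Ψ′ dx = [Ψ²/2] between the walls = 0.
State is unnormalized: ∫|Ψ|² dx = 9.3412, and ∫Ψ*·(−ħ² Ψ'') dx = 31.413, so ⟨p²⟩ = 31.413 / 9.3412.
⟨p²⟩ = 3.3628.

3.36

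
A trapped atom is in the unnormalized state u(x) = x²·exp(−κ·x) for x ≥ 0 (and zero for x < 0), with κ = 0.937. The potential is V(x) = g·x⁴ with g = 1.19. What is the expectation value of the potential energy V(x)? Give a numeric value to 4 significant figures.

⟨V⟩ = ∫ V(x)·|u|² dx / ∫|u|² dx.
Every integrand reduces to terms xʲ·e^(−2κx) on [0, ∞); use ∫₀^∞ xʲ·e^(−2κx) dx = j!/(2κ)^(j+1).
State is unnormalized: ∫|u|² dx = 1.0384, and ∫u*·V(x)·u dx = 168.32, so ⟨V⟩ = 168.32 / 1.0384.
⟨V⟩ = 162.10.

162.1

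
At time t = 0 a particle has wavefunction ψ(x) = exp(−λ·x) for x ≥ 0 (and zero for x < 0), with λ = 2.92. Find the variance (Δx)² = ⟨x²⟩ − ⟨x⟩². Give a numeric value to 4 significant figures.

0.02932

Compute ⟨x⟩ and ⟨x²⟩ separately, then (Δx)² = ⟨x²⟩ − ⟨x⟩².
Every integrand reduces to terms xʲ·e^(−2λx) on [0, ∞); use ∫₀^∞ xʲ·e^(−2λx) dx = j!/(2λ)^(j+1).
Normalization: ∫|ψ|² dx = 0.17123.
⟨x⟩ = 0.17123 and ⟨x²⟩ = 0.058641.
(Δx)² = 0.058641 − (0.17123)² = 0.029321.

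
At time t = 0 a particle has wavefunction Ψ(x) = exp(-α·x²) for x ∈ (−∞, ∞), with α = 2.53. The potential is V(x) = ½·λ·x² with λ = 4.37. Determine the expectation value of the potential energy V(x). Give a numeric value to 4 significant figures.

0.2159

⟨V⟩ = ∫ V(x)·|Ψ|² dx / ∫|Ψ|² dx.
Gaussian moments: ∫x^(2j)·e^(−2αx²) dx = (2j−1)!!/(4α)^j · √(π/(2α)), odd powers integrate to 0; here √(π/(2α)) = 0.78795.
State is unnormalized: ∫|Ψ|² dx = 0.78795, and ∫Ψ*·V(x)·Ψ dx = 0.17013, so ⟨V⟩ = 0.17013 / 0.78795.
⟨V⟩ = 0.21591.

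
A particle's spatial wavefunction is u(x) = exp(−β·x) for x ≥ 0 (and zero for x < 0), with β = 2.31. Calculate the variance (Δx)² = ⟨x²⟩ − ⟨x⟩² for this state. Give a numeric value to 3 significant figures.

0.0469

Compute ⟨x⟩ and ⟨x²⟩ separately, then (Δx)² = ⟨x²⟩ − ⟨x⟩².
Every integrand reduces to terms xʲ·e^(−2βx) on [0, ∞); use ∫₀^∞ xʲ·e^(−2βx) dx = j!/(2β)^(j+1).
Normalization: ∫|u|² dx = 0.21645.
⟨x⟩ = 0.21645 and ⟨x²⟩ = 0.093701.
(Δx)² = 0.093701 − (0.21645)² = 0.046851.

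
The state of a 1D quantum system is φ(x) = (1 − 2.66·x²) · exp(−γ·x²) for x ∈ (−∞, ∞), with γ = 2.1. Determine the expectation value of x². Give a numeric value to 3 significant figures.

⟨x²⟩ = ∫ x²·|φ|² dx / ∫|φ|² dx (integrals over the domain).
Expand each integrand as polynomial × e^(−2γx²) and use ∫x^(2j)·e^(−2γx²) dx = (2j−1)!!/(4γ)^j · √(π/(2γ)), odd powers → 0; here √(π/(2γ)) = 0.86487.
State is unnormalized: ∫|φ|² dx = 0.57730, and ∫φ*·x²·φ dx = 0.062205, so ⟨x²⟩ = 0.062205 / 0.57730.
⟨x²⟩ = 0.10775.

0.108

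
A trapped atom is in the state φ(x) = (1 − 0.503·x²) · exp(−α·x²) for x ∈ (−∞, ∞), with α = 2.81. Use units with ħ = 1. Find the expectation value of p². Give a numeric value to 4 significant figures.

3.383

p² φ = −ħ² d²φ/dx²; ⟨p²⟩ = −ħ² ∫ φ*·φ'' dx / ∫|φ|² dx.
Expand each integrand as polynomial × e^(−2αx²) and use ∫x^(2j)·e^(−2αx²) dx = (2j−1)!!/(4α)^j · √(π/(2α)), odd powers → 0; here √(π/(2α)) = 0.74766. Differentiate with the product rule, d/dx e^(−αx²) = −2αx·e^(−αx²).
State is unnormalized: ∫|φ|² dx = 0.68524, and ∫φ*·(−ħ² φ'') dx = 2.3184, so ⟨p²⟩ = 2.3184 / 0.68524.
⟨p²⟩ = 3.3834.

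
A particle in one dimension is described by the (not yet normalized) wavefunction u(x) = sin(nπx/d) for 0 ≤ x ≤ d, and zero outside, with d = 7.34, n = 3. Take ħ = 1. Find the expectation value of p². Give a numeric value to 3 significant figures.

p² u = −ħ² d²u/dx²; ⟨p²⟩ = −ħ² ∫ u*·u'' dx / ∫|u|² dx.
d/dx sin(nπx/d) = (nπ/d)·cos(nπx/d) and d²/dx² sin(nπx/d) = −(nπ/d)²·sin(nπx/d); on 0 ≤ x ≤ d, ∫sin²(nπx/d) dx = d/2 and ∫sin(nπx/d)·cos(nπx/d) dx = 0.
State is unnormalized: ∫|u|² dx = 3.6700, and ∫u*·(−ħ² u'') dx = 6.0508, so ⟨p²⟩ = 6.0508 / 3.6700.
⟨p²⟩ = 1.6487.

1.65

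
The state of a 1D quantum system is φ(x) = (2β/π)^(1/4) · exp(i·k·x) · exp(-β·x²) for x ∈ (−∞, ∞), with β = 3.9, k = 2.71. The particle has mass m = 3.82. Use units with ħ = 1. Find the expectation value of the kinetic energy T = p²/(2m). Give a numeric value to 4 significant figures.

T = −(ħ²/2m) d²/dx², so ⟨T⟩ = −(ħ²/2m) ∫ φ*·φ'' dx; with m = 3.82.
Gaussian moments: ∫x^(2j)·e^(−2βx²) dx = (2j−1)!!/(4β)^j · √(π/(2β)), odd powers integrate to 0; here √(π/(2β)) = 0.63464. Derivatives: φ′ = (ik − 2βx)·φ, φ″ = ((ik − 2βx)² − 2β)·φ; the odd-in-x pieces drop out.
⟨T⟩ = 1.4717.

1.472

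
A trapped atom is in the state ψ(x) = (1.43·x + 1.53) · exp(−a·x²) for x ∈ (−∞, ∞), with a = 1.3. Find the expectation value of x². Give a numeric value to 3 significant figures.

⟨x²⟩ = ∫ x²·|ψ|² dx / ∫|ψ|² dx (integrals over the domain).
Expand each integrand as polynomial × e^(−2ax²) and use ∫x^(2j)·e^(−2ax²) dx = (2j−1)!!/(4a)^j · √(π/(2a)), odd powers → 0; here √(π/(2a)) = 1.0992.
State is unnormalized: ∫|ψ|² dx = 3.0055, and ∫ψ*·x²·ψ dx = 0.74423, so ⟨x²⟩ = 0.74423 / 3.0055.
⟨x²⟩ = 0.24763.

0.248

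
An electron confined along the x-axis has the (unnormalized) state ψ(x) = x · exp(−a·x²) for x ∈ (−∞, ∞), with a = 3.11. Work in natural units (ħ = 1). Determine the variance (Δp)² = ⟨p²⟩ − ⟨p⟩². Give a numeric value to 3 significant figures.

9.33

Compute ⟨p⟩ and ⟨p²⟩ separately; (Δp)² = ⟨p²⟩ − ⟨p⟩².
Expand each integrand as polynomial × e^(−2ax²) and use ∫x^(2j)·e^(−2ax²) dx = (2j−1)!!/(4a)^j · √(π/(2a)), odd powers → 0; here √(π/(2a)) = 0.71069. Differentiate with the product rule, d/dx e^(−ax²) = −2ax·e^(−ax²).
Normalization: ∫|ψ|² dx = 0.057129.
⟨p⟩ = 0.0000 and ⟨p²⟩ = 9.3300.
(Δp)² = 9.3300 − (0.0000)² = 9.3300.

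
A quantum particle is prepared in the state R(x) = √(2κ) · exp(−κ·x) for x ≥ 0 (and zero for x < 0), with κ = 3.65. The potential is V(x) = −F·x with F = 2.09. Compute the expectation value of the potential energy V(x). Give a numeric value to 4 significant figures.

-0.2863

⟨V⟩ = ∫ V(x)·|R|² dx.
Every integrand reduces to terms xʲ·e^(−2κx) on [0, ∞); use ∫₀^∞ xʲ·e^(−2κx) dx = j!/(2κ)^(j+1).
⟨V⟩ = -0.28630.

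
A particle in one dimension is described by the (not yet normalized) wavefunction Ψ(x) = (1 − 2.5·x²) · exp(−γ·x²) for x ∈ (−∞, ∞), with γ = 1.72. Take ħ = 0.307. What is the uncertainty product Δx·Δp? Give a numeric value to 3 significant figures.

0.334

Δx = √(⟨x²⟩−⟨x⟩²), Δp = √(⟨p²⟩−⟨p⟩²).
Expand each integrand as polynomial × e^(−2γx²) and use ∫x^(2j)·e^(−2γx²) dx = (2j−1)!!/(4γ)^j · √(π/(2γ)), odd powers → 0; here √(π/(2γ)) = 0.95564. Differentiate with the product rule, d/dx e^(−γx²) = −2γx·e^(−γx²).
Normalization: ∫|Ψ|² dx = 0.63968.
⟨x⟩ = 0.0000, ⟨x²⟩ = 0.17379 ⇒ Δx = 0.41688.
⟨p⟩ = 0.0000, ⟨p²⟩ = 0.64202 ⇒ Δp = 0.80126.
Δx·Δp = 0.33403.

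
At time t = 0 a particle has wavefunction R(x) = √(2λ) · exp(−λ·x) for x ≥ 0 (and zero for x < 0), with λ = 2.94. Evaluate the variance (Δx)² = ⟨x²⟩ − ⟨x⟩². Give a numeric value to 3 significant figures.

Compute ⟨x⟩ and ⟨x²⟩ separately, then (Δx)² = ⟨x²⟩ − ⟨x⟩².
Every integrand reduces to terms xʲ·e^(−2λx) on [0, ∞); use ∫₀^∞ xʲ·e^(−2λx) dx = j!/(2λ)^(j+1).
⟨x⟩ = 0.17007 and ⟨x²⟩ = 0.057846.
(Δx)² = 0.057846 − (0.17007)² = 0.028923.

0.0289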